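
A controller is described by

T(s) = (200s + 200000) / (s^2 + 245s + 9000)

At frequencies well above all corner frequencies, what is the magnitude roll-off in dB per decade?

-20 dB/decade

Each pole contributes −20 dB/decade at high frequency; each zero contributes +20 dB/decade.
Net: 1 zero(s) − 2 pole(s) → -20 dB/decade.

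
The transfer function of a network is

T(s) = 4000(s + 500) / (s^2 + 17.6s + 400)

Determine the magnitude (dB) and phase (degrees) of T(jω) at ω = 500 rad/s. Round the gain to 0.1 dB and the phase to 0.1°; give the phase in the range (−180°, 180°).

21.1 dB, -133.0°

At s = jω = j500:
zero (s+500): 500 + j500 → |·| = √(500²+500²) = √500000 ≈ 707.11, ∠ = arctan(500/500) ≈ 45.00°
quadratic: (j500)² + 17.6·j500 + 400 = -249600 + j8800 → |·| ≈ 2.4976e+05, ∠ ≈ 177.98°
|T| = 4000 · 707.11 / 2.4976e+05 ≈ 11.325
Gain = 20 log₁₀(11.325) ≈ 21.08 dB
∠T = 45.00° − 177.98° = -132.98°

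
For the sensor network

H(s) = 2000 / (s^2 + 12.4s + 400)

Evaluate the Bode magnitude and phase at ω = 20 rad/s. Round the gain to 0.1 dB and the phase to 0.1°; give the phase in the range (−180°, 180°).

18.1 dB, -90.0°

At s = jω = j20:
quadratic: (j20)² + 12.4·j20 + 400 = 0 + j248 → |·| ≈ 248, ∠ ≈ 90.00°
|H| = 2000 / 248 ≈ 8.0645
Gain = 20 log₁₀(8.0645) ≈ 18.13 dB
∠H = 0.00° − 90.00° = -90.00°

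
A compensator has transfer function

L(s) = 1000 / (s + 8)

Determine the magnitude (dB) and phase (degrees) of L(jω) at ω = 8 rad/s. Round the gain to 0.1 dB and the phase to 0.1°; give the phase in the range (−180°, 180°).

At s = jω = j8:
pole (s+8): 8 + j8 → |·| = √(8²+8²) = √128 ≈ 11.314, ∠ = arctan(8/8) ≈ 45.00°
|L| = 1000 / 11.314 ≈ 88.386
Gain = 20 log₁₀(88.386) ≈ 38.93 dB
∠L = 0.00° − 45.00° = -45.00°

38.9 dB, -45.0°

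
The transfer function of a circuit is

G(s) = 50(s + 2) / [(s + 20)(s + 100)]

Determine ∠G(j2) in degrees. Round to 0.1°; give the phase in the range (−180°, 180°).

38.1°

At s = jω = j2:
zero (s+2): 2 + j2 → |·| = √(2²+2²) = √8 ≈ 2.8284, ∠ = arctan(2/2) ≈ 45.00°
pole (s+20): 20 + j2 → |·| = √(20²+2²) = √404 ≈ 20.1, ∠ = arctan(2/20) ≈ 5.71°
pole (s+100): 100 + j2 → |·| = √(100²+2²) = √10004 ≈ 100.02, ∠ = arctan(2/100) ≈ 1.15°
∠G = 45.00° − 6.86° = 38.14°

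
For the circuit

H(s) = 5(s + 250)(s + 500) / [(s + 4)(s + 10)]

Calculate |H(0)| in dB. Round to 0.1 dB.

H(0) = 5·250·500 / (4·10) = 15625
20 log₁₀(15625) ≈ 83.88 dB

83.9 dB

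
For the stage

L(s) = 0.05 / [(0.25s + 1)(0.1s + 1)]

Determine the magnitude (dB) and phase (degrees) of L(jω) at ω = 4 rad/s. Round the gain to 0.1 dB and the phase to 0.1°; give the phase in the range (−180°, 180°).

-29.7 dB, -66.8°

At ω = 4 rad/s:
pole (1 + j4·0.25) = 1 + j1 → |·| ≈ 1.4142, ∠ ≈ 45.00°
pole (1 + j4·0.1) = 1 + j0.4 → |·| ≈ 1.077, ∠ ≈ 21.80°
|L| = 0.05 · 1 / (1.4142 · 1.077) ≈ 0.032828
Gain = 20 log₁₀(0.032828) ≈ -29.68 dB
∠L = (0°) − (45.00° + 21.80°) = -66.80°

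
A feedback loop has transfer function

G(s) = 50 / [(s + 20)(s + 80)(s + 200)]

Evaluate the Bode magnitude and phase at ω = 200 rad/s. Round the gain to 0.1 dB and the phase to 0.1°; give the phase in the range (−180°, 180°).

-107.8 dB, 162.5°

At s = jω = j200:
pole (s+20): 20 + j200 → |·| = √(20²+200²) = √40400 ≈ 201, ∠ = arctan(200/20) ≈ 84.29°
pole (s+80): 80 + j200 → |·| = √(80²+200²) = √46400 ≈ 215.41, ∠ = arctan(200/80) ≈ 68.20°
pole (s+200): 200 + j200 → |·| = √(200²+200²) = √80000 ≈ 282.84, ∠ = arctan(200/200) ≈ 45.00°
|G| = 50 / 1.2246e+07 ≈ 4.083e-06
Gain = 20 log₁₀(4.083e-06) ≈ -107.78 dB
∠G = 0.00° − 197.49° = -197.49° ≡ 162.51° (principal value)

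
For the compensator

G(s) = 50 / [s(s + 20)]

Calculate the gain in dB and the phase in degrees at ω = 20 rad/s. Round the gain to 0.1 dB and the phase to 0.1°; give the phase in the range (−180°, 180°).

-21.1 dB, -135.0°

At s = jω = j20:
pole (s+20): 20 + j20 → |·| = √(20²+20²) = √800 ≈ 28.284, ∠ = arctan(20/20) ≈ 45.00°
pole at origin: |s| = 20, ∠ = 90.00° (in denominator)
|G| = 50 / 565.68 ≈ 0.088389
Gain = 20 log₁₀(0.088389) ≈ -21.07 dB
∠G = 0.00° − 135.00° = -135.00°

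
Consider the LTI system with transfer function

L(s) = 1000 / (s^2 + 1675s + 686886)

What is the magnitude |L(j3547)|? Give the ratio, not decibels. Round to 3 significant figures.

Substitute s = j3547:
Numerator: 1000 = 1000 + j0
Denominator: (j3547)^2 + 1675(j3547) + 686886 = -11894323 + j5941225
|N| = √(1000² + 0²) ≈ 1000, ∠N ≈ 0.00°
|D| = √(11894323² + 5941225²) ≈ 1.3296e+07, ∠D ≈ 153.46°
|L| = 1000 / 1.3296e+07 ≈ 7.5211e-05

7.52e-05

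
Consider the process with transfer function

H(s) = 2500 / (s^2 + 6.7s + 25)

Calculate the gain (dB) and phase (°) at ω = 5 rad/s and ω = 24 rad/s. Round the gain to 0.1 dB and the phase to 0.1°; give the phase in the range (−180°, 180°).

At s = jω = j5:
quadratic: (j5)² + 6.7·j5 + 25 = 0 + j33.5 → |·| ≈ 33.5, ∠ ≈ 90.00°
|H| = 2500 / 33.5 ≈ 74.627
Gain = 20 log₁₀(74.627) ≈ 37.46 dB
∠H = 0.00° − 90.00° = -90.00°

At s = jω = j24:
quadratic: (j24)² + 6.7·j24 + 25 = -551 + j160.8 → |·| ≈ 573.98, ∠ ≈ 163.73°
|H| = 2500 / 573.98 ≈ 4.3556
Gain = 20 log₁₀(4.3556) ≈ 12.78 dB
∠H = 0.00° − 163.73° = -163.73°

ω = 5: 37.5 dB, -90.0°; ω = 24: 12.8 dB, -163.7°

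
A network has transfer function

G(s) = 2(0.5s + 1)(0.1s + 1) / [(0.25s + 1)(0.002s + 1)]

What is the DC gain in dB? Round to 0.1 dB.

6.0 dB

G(0) = 2 · 1 / 1 = 2
20 log₁₀(2) ≈ 6.02 dB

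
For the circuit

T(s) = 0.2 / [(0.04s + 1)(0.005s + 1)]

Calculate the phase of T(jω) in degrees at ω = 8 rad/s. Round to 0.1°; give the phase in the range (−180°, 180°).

At ω = 8 rad/s:
pole (1 + j8·0.04) = 1 + j0.32 → |·| ≈ 1.05, ∠ ≈ 17.74°
pole (1 + j8·0.005) = 1 + j0.04 → |·| ≈ 1.0008, ∠ ≈ 2.29°
∠T = (0°) − (17.74° + 2.29°) = -20.03°

-20.0°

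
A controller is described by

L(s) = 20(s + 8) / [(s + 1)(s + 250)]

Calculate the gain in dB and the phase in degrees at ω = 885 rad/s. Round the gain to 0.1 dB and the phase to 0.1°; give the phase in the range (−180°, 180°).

-33.3 dB, -74.7°

At s = jω = j885:
zero (s+8): 8 + j885 → |·| = √(8²+885²) = √783289 ≈ 885.04, ∠ = arctan(885/8) ≈ 89.48°
pole (s+1): 1 + j885 → |·| = √(1²+885²) = √783226 ≈ 885, ∠ = arctan(885/1) ≈ 89.94°
pole (s+250): 250 + j885 → |·| = √(250²+885²) = √845725 ≈ 919.63, ∠ = arctan(885/250) ≈ 74.23°
|L| = 20 · 885.04 / 8.1387e+05 ≈ 0.021749
Gain = 20 log₁₀(0.021749) ≈ -33.25 dB
∠L = 89.48° − 164.17° = -74.69°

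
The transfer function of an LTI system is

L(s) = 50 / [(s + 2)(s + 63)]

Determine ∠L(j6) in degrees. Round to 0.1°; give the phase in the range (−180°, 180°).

At s = jω = j6:
pole (s+2): 2 + j6 → |·| = √(2²+6²) = √40 ≈ 6.3246, ∠ = arctan(6/2) ≈ 71.57°
pole (s+63): 63 + j6 → |·| = √(63²+6²) = √4005 ≈ 63.285, ∠ = arctan(6/63) ≈ 5.44°
∠L = 0.00° − 77.01° = -77.01°

-77.0°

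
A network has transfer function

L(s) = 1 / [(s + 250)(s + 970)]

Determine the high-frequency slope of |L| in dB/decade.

Each pole contributes −20 dB/decade at high frequency; each zero contributes +20 dB/decade.
Net: 0 zero(s) − 2 pole(s) → -40 dB/decade.

-40 dB/decade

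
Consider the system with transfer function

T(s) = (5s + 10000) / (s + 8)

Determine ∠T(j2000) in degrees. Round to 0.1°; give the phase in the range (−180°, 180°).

-44.8°

Substitute s = j2000:
Numerator: 5(j2000) + 10000 = 10000 + j10000
Denominator: (j2000) + 8 = 8 + j2000
|N| = √(10000² + 10000²) ≈ 14142, ∠N ≈ 45.00°
|D| = √(8² + 2000²) ≈ 2000, ∠D ≈ 89.77°
∠T = 45.00° − 89.77° = -44.77°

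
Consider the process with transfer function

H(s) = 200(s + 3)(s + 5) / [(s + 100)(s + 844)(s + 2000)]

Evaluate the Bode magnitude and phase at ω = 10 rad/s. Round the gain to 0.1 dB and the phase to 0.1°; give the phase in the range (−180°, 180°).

-77.2 dB, 130.1°

At s = jω = j10:
zero (s+3): 3 + j10 → |·| = √(3²+10²) = √109 ≈ 10.44, ∠ = arctan(10/3) ≈ 73.30°
zero (s+5): 5 + j10 → |·| = √(5²+10²) = √125 ≈ 11.18, ∠ = arctan(10/5) ≈ 63.43°
pole (s+100): 100 + j10 → |·| = √(100²+10²) = √10100 ≈ 100.5, ∠ = arctan(10/100) ≈ 5.71°
pole (s+844): 844 + j10 → |·| = √(844²+10²) = √712436 ≈ 844.06, ∠ = arctan(10/844) ≈ 0.68°
pole (s+2000): 2000 + j10 → |·| = √(2000²+10²) = √4000100 ≈ 2000, ∠ = arctan(10/2000) ≈ 0.29°
|H| = 200 · 116.72 / 1.6966e+08 ≈ 0.00013759
Gain = 20 log₁₀(0.00013759) ≈ -77.23 dB
∠H = 136.73° − 6.68° = 130.05°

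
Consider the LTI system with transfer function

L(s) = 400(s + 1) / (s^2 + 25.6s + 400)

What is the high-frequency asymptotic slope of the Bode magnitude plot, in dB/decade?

-20 dB/decade

Each pole contributes −20 dB/decade at high frequency; each zero contributes +20 dB/decade.
Net: 1 zero(s) − 2 pole(s) → -20 dB/decade.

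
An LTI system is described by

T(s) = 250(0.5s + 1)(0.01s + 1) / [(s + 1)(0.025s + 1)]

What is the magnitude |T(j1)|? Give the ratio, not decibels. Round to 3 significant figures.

At ω = 1 rad/s:
zero (1 + j1·0.5) = 1 + j0.5 → |·| ≈ 1.118, ∠ ≈ 26.57°
zero (1 + j1·0.01) = 1 + j0.01 → |·| ≈ 1, ∠ ≈ 0.57°
pole (1 + j1·1) = 1 + j1 → |·| ≈ 1.4142, ∠ ≈ 45.00°
pole (1 + j1·0.025) = 1 + j0.025 → |·| ≈ 1.0003, ∠ ≈ 1.43°
|T| = 250 · 1.118 · 1 / (1.4142 · 1.0003) ≈ 197.58

198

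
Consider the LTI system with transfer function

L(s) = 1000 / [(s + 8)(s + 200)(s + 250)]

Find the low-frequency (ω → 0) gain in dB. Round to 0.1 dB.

-52.0 dB

L(0) = 1000 / (8·200·250) = 0.0025
20 log₁₀(0.0025) ≈ -52.04 dB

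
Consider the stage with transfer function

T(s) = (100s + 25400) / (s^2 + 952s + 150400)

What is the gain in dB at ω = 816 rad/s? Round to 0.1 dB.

Substitute s = j816:
Numerator: 100(j816) + 25400 = 25400 + j81600
Denominator: (j816)^2 + 952(j816) + 150400 = -515456 + j776832
|N| = √(25400² + 81600²) ≈ 85462, ∠N ≈ 72.71°
|D| = √(515456² + 776832²) ≈ 9.3229e+05, ∠D ≈ 123.57°
|T| = 85462 / 9.3229e+05 ≈ 0.091669
Gain = 20 log₁₀(0.091669) ≈ -20.76 dB

-20.8 dB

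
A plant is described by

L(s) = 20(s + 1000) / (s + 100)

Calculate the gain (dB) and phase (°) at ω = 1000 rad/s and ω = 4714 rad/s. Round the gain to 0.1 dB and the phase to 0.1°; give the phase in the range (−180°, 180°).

At s = jω = j1000:
zero (s+1000): 1000 + j1000 → |·| = √(1000²+1000²) = √2000000 ≈ 1414.2, ∠ = arctan(1000/1000) ≈ 45.00°
pole (s+100): 100 + j1000 → |·| = √(100²+1000²) = √1010000 ≈ 1005, ∠ = arctan(1000/100) ≈ 84.29°
|L| = 20 · 1414.2 / 1005 ≈ 28.143
Gain = 20 log₁₀(28.143) ≈ 28.99 dB
∠L = 45.00° − 84.29° = -39.29°

At s = jω = j4714:
zero (s+1000): 1000 + j4714 → |·| = √(1000²+4714²) = √23221796 ≈ 4818.9, ∠ = arctan(4714/1000) ≈ 78.02°
pole (s+100): 100 + j4714 → |·| = √(100²+4714²) = √22231796 ≈ 4715.1, ∠ = arctan(4714/100) ≈ 88.78°
|L| = 20 · 4818.9 / 4715.1 ≈ 20.44
Gain = 20 log₁₀(20.44) ≈ 26.21 dB
∠L = 78.02° − 88.78° = -10.76°

ω = 1000: 29.0 dB, -39.3°; ω = 4714: 26.2 dB, -10.8°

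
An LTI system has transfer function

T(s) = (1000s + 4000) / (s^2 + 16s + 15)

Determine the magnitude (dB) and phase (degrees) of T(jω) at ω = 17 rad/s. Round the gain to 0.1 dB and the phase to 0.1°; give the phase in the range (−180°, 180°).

33.1 dB, -58.5°

Substitute s = j17:
Numerator: 1000(j17) + 4000 = 4000 + j17000
Denominator: (j17)^2 + 16(j17) + 15 = -274 + j272
|N| = √(4000² + 17000²) ≈ 17464, ∠N ≈ 76.76°
|D| = √(274² + 272²) ≈ 386.08, ∠D ≈ 135.21°
|T| = 17464 / 386.08 ≈ 45.234
Gain = 20 log₁₀(45.234) ≈ 33.11 dB
∠T = 76.76° − 135.21° = -58.45°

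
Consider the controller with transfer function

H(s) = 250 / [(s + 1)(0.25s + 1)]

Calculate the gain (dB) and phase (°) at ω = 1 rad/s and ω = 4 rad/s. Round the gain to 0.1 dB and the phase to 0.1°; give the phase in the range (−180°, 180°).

ω = 1: 44.7 dB, -59.0°; ω = 4: 32.6 dB, -121.0°

At ω = 1 rad/s:
pole (1 + j1·1) = 1 + j1 → |·| ≈ 1.4142, ∠ ≈ 45.00°
pole (1 + j1·0.25) = 1 + j0.25 → |·| ≈ 1.0308, ∠ ≈ 14.04°
|H| = 250 · 1 / (1.4142 · 1.0308) ≈ 171.5
Gain = 20 log₁₀(171.5) ≈ 44.69 dB
∠H = (0°) − (45.00° + 14.04°) = -59.04°

At ω = 4 rad/s:
pole (1 + j4·1) = 1 + j4 → |·| ≈ 4.1231, ∠ ≈ 75.96°
pole (1 + j4·0.25) = 1 + j1 → |·| ≈ 1.4142, ∠ ≈ 45.00°
|H| = 250 · 1 / (4.1231 · 1.4142) ≈ 42.875
Gain = 20 log₁₀(42.875) ≈ 32.64 dB
∠H = (0°) − (75.96° + 45.00°) = -120.96°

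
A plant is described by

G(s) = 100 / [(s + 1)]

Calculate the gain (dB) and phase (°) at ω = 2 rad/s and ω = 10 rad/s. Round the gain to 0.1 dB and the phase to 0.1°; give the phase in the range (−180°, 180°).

ω = 2: 33.0 dB, -63.4°; ω = 10: 20.0 dB, -84.3°

At ω = 2 rad/s:
pole (1 + j2·1) = 1 + j2 → |·| ≈ 2.2361, ∠ ≈ 63.43°
|G| = 100 · 1 / (2.2361) ≈ 44.721
Gain = 20 log₁₀(44.721) ≈ 33.01 dB
∠G = (0°) − (63.43°) = -63.43°

At ω = 10 rad/s:
pole (1 + j10·1) = 1 + j10 → |·| ≈ 10.05, ∠ ≈ 84.29°
|G| = 100 · 1 / (10.05) ≈ 9.9502
Gain = 20 log₁₀(9.9502) ≈ 19.96 dB
∠G = (0°) − (84.29°) = -84.29°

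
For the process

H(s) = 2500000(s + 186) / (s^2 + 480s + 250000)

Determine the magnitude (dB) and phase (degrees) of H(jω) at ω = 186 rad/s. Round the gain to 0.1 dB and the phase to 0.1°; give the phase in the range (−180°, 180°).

At s = jω = j186:
zero (s+186): 186 + j186 → |·| = √(186²+186²) = √69192 ≈ 263.04, ∠ = arctan(186/186) ≈ 45.00°
quadratic: (j186)² + 480·j186 + 250000 = 215404 + j89280 → |·| ≈ 2.3317e+05, ∠ ≈ 22.51°
|H| = 2500000 · 263.04 / 2.3317e+05 ≈ 2820.3
Gain = 20 log₁₀(2820.3) ≈ 69.01 dB
∠H = 45.00° − 22.51° = 22.49°

69.0 dB, 22.5°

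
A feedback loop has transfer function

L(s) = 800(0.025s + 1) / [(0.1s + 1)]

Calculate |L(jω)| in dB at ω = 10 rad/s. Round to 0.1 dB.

55.3 dB

At ω = 10 rad/s:
zero (1 + j10·0.025) = 1 + j0.25 → |·| ≈ 1.0308, ∠ ≈ 14.04°
pole (1 + j10·0.1) = 1 + j1 → |·| ≈ 1.4142, ∠ ≈ 45.00°
|L| = 800 · 1.0308 / (1.4142) ≈ 583.11
Gain = 20 log₁₀(583.11) ≈ 55.32 dB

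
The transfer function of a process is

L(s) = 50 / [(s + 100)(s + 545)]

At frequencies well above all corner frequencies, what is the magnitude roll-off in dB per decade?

Each pole contributes −20 dB/decade at high frequency; each zero contributes +20 dB/decade.
Net: 0 zero(s) − 2 pole(s) → -40 dB/decade.

-40 dB/decade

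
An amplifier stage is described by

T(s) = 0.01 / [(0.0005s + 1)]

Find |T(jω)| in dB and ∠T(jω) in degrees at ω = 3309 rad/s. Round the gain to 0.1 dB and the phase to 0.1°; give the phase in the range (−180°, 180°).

-45.7 dB, -58.9°

At ω = 3309 rad/s:
pole (1 + j3309·0.0005) = 1 + j1.6545 → |·| ≈ 1.9332, ∠ ≈ 58.85°
|T| = 0.01 · 1 / (1.9332) ≈ 0.0051728
Gain = 20 log₁₀(0.0051728) ≈ -45.73 dB
∠T = (0°) − (58.85°) = -58.85°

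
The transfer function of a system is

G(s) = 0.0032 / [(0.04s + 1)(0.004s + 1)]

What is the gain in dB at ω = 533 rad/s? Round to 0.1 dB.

-83.9 dB

At ω = 533 rad/s:
pole (1 + j533·0.04) = 1 + j21.32 → |·| ≈ 21.343, ∠ ≈ 87.31°
pole (1 + j533·0.004) = 1 + j2.132 → |·| ≈ 2.3549, ∠ ≈ 64.87°
|G| = 0.0032 · 1 / (21.343 · 2.3549) ≈ 6.3668e-05
Gain = 20 log₁₀(6.3668e-05) ≈ -83.92 dB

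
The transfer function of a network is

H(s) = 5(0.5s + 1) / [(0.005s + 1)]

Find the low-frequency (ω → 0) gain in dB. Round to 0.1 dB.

H(0) = 5 · 1 / 1 = 5
20 log₁₀(5) ≈ 13.98 dB

14.0 dB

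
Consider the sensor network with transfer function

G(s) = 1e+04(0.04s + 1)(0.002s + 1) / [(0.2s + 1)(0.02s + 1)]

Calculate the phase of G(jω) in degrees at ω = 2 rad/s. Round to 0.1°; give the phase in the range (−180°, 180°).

-19.3°

At ω = 2 rad/s:
zero (1 + j2·0.04) = 1 + j0.08 → |·| ≈ 1.0032, ∠ ≈ 4.57°
zero (1 + j2·0.002) = 1 + j0.004 → |·| ≈ 1, ∠ ≈ 0.23°
pole (1 + j2·0.2) = 1 + j0.4 → |·| ≈ 1.077, ∠ ≈ 21.80°
pole (1 + j2·0.02) = 1 + j0.04 → |·| ≈ 1.0008, ∠ ≈ 2.29°
∠G = (4.57° + 0.23°) − (21.80° + 2.29°) = -19.29°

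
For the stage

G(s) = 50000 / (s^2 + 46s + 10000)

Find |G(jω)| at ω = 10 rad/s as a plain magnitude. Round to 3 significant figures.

5.05

At s = jω = j10:
quadratic: (j10)² + 46·j10 + 10000 = 9900 + j460 → |·| ≈ 9910.7, ∠ ≈ 2.66°
|G| = 50000 / 9910.7 ≈ 5.0451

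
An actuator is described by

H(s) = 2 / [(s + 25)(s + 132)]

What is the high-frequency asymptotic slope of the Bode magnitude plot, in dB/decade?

Each pole contributes −20 dB/decade at high frequency; each zero contributes +20 dB/decade.
Net: 0 zero(s) − 2 pole(s) → -40 dB/decade.

-40 dB/decade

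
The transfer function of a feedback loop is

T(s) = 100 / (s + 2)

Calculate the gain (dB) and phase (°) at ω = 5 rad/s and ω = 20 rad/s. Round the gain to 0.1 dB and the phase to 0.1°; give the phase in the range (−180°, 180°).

ω = 5: 25.4 dB, -68.2°; ω = 20: 13.9 dB, -84.3°

At s = jω = j5:
pole (s+2): 2 + j5 → |·| = √(2²+5²) = √29 ≈ 5.3852, ∠ = arctan(5/2) ≈ 68.20°
|T| = 100 / 5.3852 ≈ 18.569
Gain = 20 log₁₀(18.569) ≈ 25.38 dB
∠T = 0.00° − 68.20° = -68.20°

At s = jω = j20:
pole (s+2): 2 + j20 → |·| = √(2²+20²) = √404 ≈ 20.1, ∠ = arctan(20/2) ≈ 84.29°
|T| = 100 / 20.1 ≈ 4.9751
Gain = 20 log₁₀(4.9751) ≈ 13.94 dB
∠T = 0.00° − 84.29° = -84.29°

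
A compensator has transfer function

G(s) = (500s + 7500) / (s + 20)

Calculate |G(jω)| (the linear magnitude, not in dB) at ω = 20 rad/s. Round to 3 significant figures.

442

Substitute s = j20:
Numerator: 500(j20) + 7500 = 7500 + j10000
Denominator: (j20) + 20 = 20 + j20
|N| = √(7500² + 10000²) ≈ 12500, ∠N ≈ 53.13°
|D| = √(20² + 20²) ≈ 28.284, ∠D ≈ 45.00°
|G| = 12500 / 28.284 ≈ 441.95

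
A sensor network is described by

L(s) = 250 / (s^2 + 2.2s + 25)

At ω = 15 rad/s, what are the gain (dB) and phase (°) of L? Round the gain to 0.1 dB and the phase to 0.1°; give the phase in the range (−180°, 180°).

1.8 dB, -170.6°

At s = jω = j15:
quadratic: (j15)² + 2.2·j15 + 25 = -200 + j33 → |·| ≈ 202.7, ∠ ≈ 170.63°
|L| = 250 / 202.7 ≈ 1.2333
Gain = 20 log₁₀(1.2333) ≈ 1.82 dB
∠L = 0.00° − 170.63° = -170.63°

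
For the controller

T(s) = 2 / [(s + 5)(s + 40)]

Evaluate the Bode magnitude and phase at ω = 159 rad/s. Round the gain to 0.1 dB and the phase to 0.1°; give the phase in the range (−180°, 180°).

-82.3 dB, -164.1°

At s = jω = j159:
pole (s+5): 5 + j159 → |·| = √(5²+159²) = √25306 ≈ 159.08, ∠ = arctan(159/5) ≈ 88.20°
pole (s+40): 40 + j159 → |·| = √(40²+159²) = √26881 ≈ 163.95, ∠ = arctan(159/40) ≈ 75.88°
|T| = 2 / 26081 ≈ 7.6684e-05
Gain = 20 log₁₀(7.6684e-05) ≈ -82.31 dB
∠T = 0.00° − 164.08° = -164.08°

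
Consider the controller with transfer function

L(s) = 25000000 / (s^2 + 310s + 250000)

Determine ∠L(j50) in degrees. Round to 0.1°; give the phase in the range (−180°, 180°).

-3.6°

At s = jω = j50:
quadratic: (j50)² + 310·j50 + 250000 = 247500 + j15500 → |·| ≈ 2.4798e+05, ∠ ≈ 3.58°
∠L = 0.00° − 3.58° = -3.58°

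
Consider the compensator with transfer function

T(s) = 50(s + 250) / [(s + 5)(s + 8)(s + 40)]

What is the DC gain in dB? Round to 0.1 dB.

T(0) = 50·250 / (5·8·40) = 7.8125
20 log₁₀(7.8125) ≈ 17.86 dB

17.9 dB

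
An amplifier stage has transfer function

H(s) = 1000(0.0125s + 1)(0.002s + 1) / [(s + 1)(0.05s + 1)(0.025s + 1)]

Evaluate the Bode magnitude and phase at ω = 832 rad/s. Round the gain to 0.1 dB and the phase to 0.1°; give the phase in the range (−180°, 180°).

-31.0 dB, -122.3°

At ω = 832 rad/s:
zero (1 + j832·0.0125) = 1 + j10.4 → |·| ≈ 10.448, ∠ ≈ 84.51°
zero (1 + j832·0.002) = 1 + j1.664 → |·| ≈ 1.9414, ∠ ≈ 59.00°
pole (1 + j832·1) = 1 + j832 → |·| ≈ 832, ∠ ≈ 89.93°
pole (1 + j832·0.05) = 1 + j41.6 → |·| ≈ 41.612, ∠ ≈ 88.62°
pole (1 + j832·0.025) = 1 + j20.8 → |·| ≈ 20.824, ∠ ≈ 87.25°
|H| = 1000 · 10.448 · 1.9414 / (832 · 41.612 · 20.824) ≈ 0.028135
Gain = 20 log₁₀(0.028135) ≈ -31.02 dB
∠H = (84.51° + 59.00°) − (89.93° + 88.62° + 87.25°) = -122.29°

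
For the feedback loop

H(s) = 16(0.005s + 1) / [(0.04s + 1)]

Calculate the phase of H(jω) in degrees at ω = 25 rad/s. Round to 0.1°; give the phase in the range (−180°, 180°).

-37.9°

At ω = 25 rad/s:
zero (1 + j25·0.005) = 1 + j0.125 → |·| ≈ 1.0078, ∠ ≈ 7.13°
pole (1 + j25·0.04) = 1 + j1 → |·| ≈ 1.4142, ∠ ≈ 45.00°
∠H = (7.13°) − (45.00°) = -37.87°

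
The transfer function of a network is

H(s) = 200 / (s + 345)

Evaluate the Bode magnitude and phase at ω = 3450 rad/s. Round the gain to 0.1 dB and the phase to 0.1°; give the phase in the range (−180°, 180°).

-24.8 dB, -84.3°

Substitute s = j3450:
Numerator: 200 = 200 + j0
Denominator: (j3450) + 345 = 345 + j3450
|N| = √(200² + 0²) ≈ 200, ∠N ≈ 0.00°
|D| = √(345² + 3450²) ≈ 3467.2, ∠D ≈ 84.29°
|H| = 200 / 3467.2 ≈ 0.057683
Gain = 20 log₁₀(0.057683) ≈ -24.78 dB
∠H = 0.00° − 84.29° = -84.29°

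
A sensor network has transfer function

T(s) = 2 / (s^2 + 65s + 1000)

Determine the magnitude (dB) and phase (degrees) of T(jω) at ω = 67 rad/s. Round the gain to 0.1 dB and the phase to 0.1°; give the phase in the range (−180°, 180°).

-68.9 dB, -128.7°

Substitute s = j67:
Numerator: 2 = 2 + j0
Denominator: (j67)^2 + 65(j67) + 1000 = -3489 + j4355
|N| = √(2² + 0²) ≈ 2, ∠N ≈ 0.00°
|D| = √(3489² + 4355²) ≈ 5580.2, ∠D ≈ 128.70°
|T| = 2 / 5580.2 ≈ 0.00035841
Gain = 20 log₁₀(0.00035841) ≈ -68.91 dB
∠T = 0.00° − 128.70° = -128.70°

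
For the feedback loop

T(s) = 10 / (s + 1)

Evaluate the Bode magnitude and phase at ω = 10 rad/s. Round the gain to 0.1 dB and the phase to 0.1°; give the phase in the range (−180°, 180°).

Substitute s = j10:
Numerator: 10 = 10 + j0
Denominator: (j10) + 1 = 1 + j10
|N| = √(10² + 0²) ≈ 10, ∠N ≈ 0.00°
|D| = √(1² + 10²) ≈ 10.05, ∠D ≈ 84.29°
|T| = 10 / 10.05 ≈ 0.99502
Gain = 20 log₁₀(0.99502) ≈ -0.04 dB
∠T = 0.00° − 84.29° = -84.29°

-0.0 dB, -84.3°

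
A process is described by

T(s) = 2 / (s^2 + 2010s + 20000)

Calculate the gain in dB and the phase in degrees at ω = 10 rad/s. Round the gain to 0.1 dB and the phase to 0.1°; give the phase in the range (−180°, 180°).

Substitute s = j10:
Numerator: 2 = 2 + j0
Denominator: (j10)^2 + 2010(j10) + 20000 = 19900 + j20100
|N| = √(2² + 0²) ≈ 2, ∠N ≈ 0.00°
|D| = √(19900² + 20100²) ≈ 28285, ∠D ≈ 45.29°
|T| = 2 / 28285 ≈ 7.0709e-05
Gain = 20 log₁₀(7.0709e-05) ≈ -83.01 dB
∠T = 0.00° − 45.29° = -45.29°

-83.0 dB, -45.3°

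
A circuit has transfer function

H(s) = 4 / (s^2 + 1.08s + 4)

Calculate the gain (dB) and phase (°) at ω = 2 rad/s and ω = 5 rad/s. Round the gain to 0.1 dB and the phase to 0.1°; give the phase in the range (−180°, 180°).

At s = jω = j2:
quadratic: (j2)² + 1.08·j2 + 4 = 0 + j2.16 → |·| ≈ 2.16, ∠ ≈ 90.00°
|H| = 4 / 2.16 ≈ 1.8519
Gain = 20 log₁₀(1.8519) ≈ 5.35 dB
∠H = 0.00° − 90.00° = -90.00°

At s = jω = j5:
quadratic: (j5)² + 1.08·j5 + 4 = -21 + j5.4 → |·| ≈ 21.683, ∠ ≈ 165.58°
|H| = 4 / 21.683 ≈ 0.18448
Gain = 20 log₁₀(0.18448) ≈ -14.68 dB
∠H = 0.00° − 165.58° = -165.58°

ω = 2: 5.4 dB, -90.0°; ω = 5: -14.7 dB, -165.6°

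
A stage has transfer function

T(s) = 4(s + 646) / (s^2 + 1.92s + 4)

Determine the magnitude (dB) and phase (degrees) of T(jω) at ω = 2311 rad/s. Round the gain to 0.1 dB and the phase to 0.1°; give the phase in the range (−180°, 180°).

At s = jω = j2311:
zero (s+646): 646 + j2311 → |·| = √(646²+2311²) = √5758037 ≈ 2399.6, ∠ = arctan(2311/646) ≈ 74.38°
quadratic: (j2311)² + 1.92·j2311 + 4 = -5340717 + j4437.12 → |·| ≈ 5.3407e+06, ∠ ≈ 179.95°
|T| = 4 · 2399.6 / 5.3407e+06 ≈ 0.0017972
Gain = 20 log₁₀(0.0017972) ≈ -54.91 dB
∠T = 74.38° − 179.95° = -105.57°

-54.9 dB, -105.6°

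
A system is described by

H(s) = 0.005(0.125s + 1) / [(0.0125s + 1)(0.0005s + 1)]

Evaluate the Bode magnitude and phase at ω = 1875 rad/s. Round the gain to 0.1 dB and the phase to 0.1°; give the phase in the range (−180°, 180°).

At ω = 1875 rad/s:
zero (1 + j1875·0.125) = 1 + j234.375 → |·| ≈ 234.38, ∠ ≈ 89.76°
pole (1 + j1875·0.0125) = 1 + j23.4375 → |·| ≈ 23.459, ∠ ≈ 87.56°
pole (1 + j1875·0.0005) = 1 + j0.9375 → |·| ≈ 1.3707, ∠ ≈ 43.15°
|H| = 0.005 · 234.38 / (23.459 · 1.3707) ≈ 0.036445
Gain = 20 log₁₀(0.036445) ≈ -28.77 dB
∠H = (89.76°) − (87.56° + 43.15°) = -40.95°

-28.8 dB, -41.0°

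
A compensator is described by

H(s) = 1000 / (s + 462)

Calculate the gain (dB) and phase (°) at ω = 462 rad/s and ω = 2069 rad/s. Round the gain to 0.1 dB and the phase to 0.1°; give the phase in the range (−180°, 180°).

Substitute s = j462:
Numerator: 1000 = 1000 + j0
Denominator: (j462) + 462 = 462 + j462
|N| = √(1000² + 0²) ≈ 1000, ∠N ≈ 0.00°
|D| = √(462² + 462²) ≈ 653.37, ∠D ≈ 45.00°
|H| = 1000 / 653.37 ≈ 1.5305
Gain = 20 log₁₀(1.5305) ≈ 3.70 dB
∠H = 0.00° − 45.00° = -45.00°

Substitute s = j2069:
Numerator: 1000 = 1000 + j0
Denominator: (j2069) + 462 = 462 + j2069
|N| = √(1000² + 0²) ≈ 1000, ∠N ≈ 0.00°
|D| = √(462² + 2069²) ≈ 2120, ∠D ≈ 77.41°
|H| = 1000 / 2120 ≈ 0.4717
Gain = 20 log₁₀(0.4717) ≈ -6.53 dB
∠H = 0.00° − 77.41° = -77.41°

ω = 462: 3.7 dB, -45.0°; ω = 2069: -6.5 dB, -77.4°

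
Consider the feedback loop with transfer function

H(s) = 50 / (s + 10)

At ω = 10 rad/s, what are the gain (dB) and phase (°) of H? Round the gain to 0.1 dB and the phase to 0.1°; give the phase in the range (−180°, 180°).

Substitute s = j10:
Numerator: 50 = 50 + j0
Denominator: (j10) + 10 = 10 + j10
|N| = √(50² + 0²) ≈ 50, ∠N ≈ 0.00°
|D| = √(10² + 10²) ≈ 14.142, ∠D ≈ 45.00°
|H| = 50 / 14.142 ≈ 3.5356
Gain = 20 log₁₀(3.5356) ≈ 10.97 dB
∠H = 0.00° − 45.00° = -45.00°

11.0 dB, -45.0°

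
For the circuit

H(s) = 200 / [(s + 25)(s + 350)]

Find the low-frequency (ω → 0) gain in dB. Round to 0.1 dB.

-32.8 dB

H(0) = 200 / (25·350) ≈ 0.022857
20 log₁₀(0.022857) ≈ -32.82 dB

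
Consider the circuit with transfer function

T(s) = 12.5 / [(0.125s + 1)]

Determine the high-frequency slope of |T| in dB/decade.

Each pole contributes −20 dB/decade at high frequency; each zero contributes +20 dB/decade.
Net: 0 zero(s) − 1 pole(s) → -20 dB/decade.

-20 dB/decade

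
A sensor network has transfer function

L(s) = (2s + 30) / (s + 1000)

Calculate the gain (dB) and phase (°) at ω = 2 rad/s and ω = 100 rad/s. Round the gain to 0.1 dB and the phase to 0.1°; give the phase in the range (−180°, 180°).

ω = 2: -30.4 dB, 7.5°; ω = 100: -13.9 dB, 75.8°

Substitute s = j2:
Numerator: 2(j2) + 30 = 30 + j4
Denominator: (j2) + 1000 = 1000 + j2
|N| = √(30² + 4²) ≈ 30.265, ∠N ≈ 7.59°
|D| = √(1000² + 2²) ≈ 1000, ∠D ≈ 0.11°
|L| = 30.265 / 1000 ≈ 0.030265
Gain = 20 log₁₀(0.030265) ≈ -30.38 dB
∠L = 7.59° − 0.11° = 7.48°

Substitute s = j100:
Numerator: 2(j100) + 30 = 30 + j200
Denominator: (j100) + 1000 = 1000 + j100
|N| = √(30² + 200²) ≈ 202.24, ∠N ≈ 81.47°
|D| = √(1000² + 100²) ≈ 1005, ∠D ≈ 5.71°
|L| = 202.24 / 1005 ≈ 0.20123
Gain = 20 log₁₀(0.20123) ≈ -13.93 dB
∠L = 81.47° − 5.71° = 75.76°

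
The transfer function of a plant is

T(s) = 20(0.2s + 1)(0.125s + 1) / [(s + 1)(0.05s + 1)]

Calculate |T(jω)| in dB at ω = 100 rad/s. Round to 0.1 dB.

At ω = 100 rad/s:
zero (1 + j100·0.2) = 1 + j20 → |·| ≈ 20.025, ∠ ≈ 87.14°
zero (1 + j100·0.125) = 1 + j12.5 → |·| ≈ 12.54, ∠ ≈ 85.43°
pole (1 + j100·1) = 1 + j100 → |·| ≈ 100, ∠ ≈ 89.43°
pole (1 + j100·0.05) = 1 + j5 → |·| ≈ 5.099, ∠ ≈ 78.69°
|T| = 20 · 20.025 · 12.54 / (100 · 5.099) ≈ 9.8495
Gain = 20 log₁₀(9.8495) ≈ 19.87 dB

19.9 dB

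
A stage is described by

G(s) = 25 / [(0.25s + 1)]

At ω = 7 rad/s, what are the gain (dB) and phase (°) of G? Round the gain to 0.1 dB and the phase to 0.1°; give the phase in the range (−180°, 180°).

21.9 dB, -60.3°

At ω = 7 rad/s:
pole (1 + j7·0.25) = 1 + j1.75 → |·| ≈ 2.0156, ∠ ≈ 60.26°
|G| = 25 · 1 / (2.0156) ≈ 12.403
Gain = 20 log₁₀(12.403) ≈ 21.87 dB
∠G = (0°) − (60.26°) = -60.26°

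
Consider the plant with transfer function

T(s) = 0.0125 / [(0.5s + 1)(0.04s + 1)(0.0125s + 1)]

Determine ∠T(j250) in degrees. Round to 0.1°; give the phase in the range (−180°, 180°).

At ω = 250 rad/s:
pole (1 + j250·0.5) = 1 + j125 → |·| ≈ 125, ∠ ≈ 89.54°
pole (1 + j250·0.04) = 1 + j10 → |·| ≈ 10.05, ∠ ≈ 84.29°
pole (1 + j250·0.0125) = 1 + j3.125 → |·| ≈ 3.2811, ∠ ≈ 72.26°
∠T = (0°) − (89.54° + 84.29° + 72.26°) = -246.09° ≡ 113.91° (principal value)

113.9°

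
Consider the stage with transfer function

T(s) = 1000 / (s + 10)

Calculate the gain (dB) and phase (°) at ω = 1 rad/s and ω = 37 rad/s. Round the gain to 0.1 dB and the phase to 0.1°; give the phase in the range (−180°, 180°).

At s = jω = j1:
pole (s+10): 10 + j1 → |·| = √(10²+1²) = √101 ≈ 10.05, ∠ = arctan(1/10) ≈ 5.71°
|T| = 1000 / 10.05 ≈ 99.502
Gain = 20 log₁₀(99.502) ≈ 39.96 dB
∠T = 0.00° − 5.71° = -5.71°

At s = jω = j37:
pole (s+10): 10 + j37 → |·| = √(10²+37²) = √1469 ≈ 38.328, ∠ = arctan(37/10) ≈ 74.88°
|T| = 1000 / 38.328 ≈ 26.091
Gain = 20 log₁₀(26.091) ≈ 28.33 dB
∠T = 0.00° − 74.88° = -74.88°

ω = 1: 40.0 dB, -5.7°; ω = 37: 28.3 dB, -74.9°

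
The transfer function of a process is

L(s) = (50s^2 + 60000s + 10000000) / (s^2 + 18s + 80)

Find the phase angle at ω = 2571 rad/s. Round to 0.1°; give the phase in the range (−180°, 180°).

-25.3°

Substitute s = j2571:
Numerator: 50(j2571)^2 + 60000(j2571) + 10000000 = -320502050 + j154260000
Denominator: (j2571)^2 + 18(j2571) + 80 = -6609961 + j46278
|N| = √(320502050² + 154260000²) ≈ 3.5569e+08, ∠N ≈ 154.30°
|D| = √(6609961² + 46278²) ≈ 6.6101e+06, ∠D ≈ 179.60°
∠L = 154.30° − 179.60° = -25.30°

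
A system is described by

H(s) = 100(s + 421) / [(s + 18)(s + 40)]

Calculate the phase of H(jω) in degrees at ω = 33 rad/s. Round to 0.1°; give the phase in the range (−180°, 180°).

-96.4°

At s = jω = j33:
zero (s+421): 421 + j33 → |·| = √(421²+33²) = √178330 ≈ 422.29, ∠ = arctan(33/421) ≈ 4.48°
pole (s+18): 18 + j33 → |·| = √(18²+33²) = √1413 ≈ 37.59, ∠ = arctan(33/18) ≈ 61.39°
pole (s+40): 40 + j33 → |·| = √(40²+33²) = √2689 ≈ 51.856, ∠ = arctan(33/40) ≈ 39.52°
∠H = 4.48° − 100.91° = -96.43°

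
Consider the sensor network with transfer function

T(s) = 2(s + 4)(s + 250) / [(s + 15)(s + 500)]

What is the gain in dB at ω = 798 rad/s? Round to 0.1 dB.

At s = jω = j798:
zero (s+4): 4 + j798 → |·| = √(4²+798²) = √636820 ≈ 798.01, ∠ = arctan(798/4) ≈ 89.71°
zero (s+250): 250 + j798 → |·| = √(250²+798²) = √699304 ≈ 836.24, ∠ = arctan(798/250) ≈ 72.61°
pole (s+15): 15 + j798 → |·| = √(15²+798²) = √637029 ≈ 798.14, ∠ = arctan(798/15) ≈ 88.92°
pole (s+500): 500 + j798 → |·| = √(500²+798²) = √886804 ≈ 941.7, ∠ = arctan(798/500) ≈ 57.93°
|T| = 2 · 6.6733e+05 / 7.5161e+05 ≈ 1.7757
Gain = 20 log₁₀(1.7757) ≈ 4.99 dB

5.0 dB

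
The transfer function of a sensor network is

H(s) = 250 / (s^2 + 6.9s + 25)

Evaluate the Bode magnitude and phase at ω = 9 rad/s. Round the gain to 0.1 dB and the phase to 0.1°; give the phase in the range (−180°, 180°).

At s = jω = j9:
quadratic: (j9)² + 6.9·j9 + 25 = -56 + j62.1 → |·| ≈ 83.621, ∠ ≈ 132.04°
|H| = 250 / 83.621 ≈ 2.9897
Gain = 20 log₁₀(2.9897) ≈ 9.51 dB
∠H = 0.00° − 132.04° = -132.04°

9.5 dB, -132.0°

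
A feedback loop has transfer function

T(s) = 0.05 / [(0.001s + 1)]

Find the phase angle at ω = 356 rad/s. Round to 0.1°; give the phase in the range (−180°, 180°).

At ω = 356 rad/s:
pole (1 + j356·0.001) = 1 + j0.356 → |·| ≈ 1.0615, ∠ ≈ 19.60°
∠T = (0°) − (19.60°) = -19.60°

-19.6°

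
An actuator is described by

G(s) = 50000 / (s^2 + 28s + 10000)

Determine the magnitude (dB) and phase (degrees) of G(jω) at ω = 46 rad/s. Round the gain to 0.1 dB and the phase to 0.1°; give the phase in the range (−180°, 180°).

At s = jω = j46:
quadratic: (j46)² + 28·j46 + 10000 = 7884 + j1288 → |·| ≈ 7988.5, ∠ ≈ 9.28°
|G| = 50000 / 7988.5 ≈ 6.259
Gain = 20 log₁₀(6.259) ≈ 15.93 dB
∠G = 0.00° − 9.28° = -9.28°

15.9 dB, -9.3°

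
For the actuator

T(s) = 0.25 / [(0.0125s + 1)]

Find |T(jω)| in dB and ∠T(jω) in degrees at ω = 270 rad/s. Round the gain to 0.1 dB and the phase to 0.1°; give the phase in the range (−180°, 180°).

-23.0 dB, -73.5°

At ω = 270 rad/s:
pole (1 + j270·0.0125) = 1 + j3.375 → |·| ≈ 3.52, ∠ ≈ 73.50°
|T| = 0.25 · 1 / (3.52) ≈ 0.071023
Gain = 20 log₁₀(0.071023) ≈ -22.97 dB
∠T = (0°) − (73.50°) = -73.50°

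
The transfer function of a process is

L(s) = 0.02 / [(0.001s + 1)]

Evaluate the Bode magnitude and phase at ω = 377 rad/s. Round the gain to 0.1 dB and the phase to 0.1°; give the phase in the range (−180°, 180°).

-34.6 dB, -20.7°

At ω = 377 rad/s:
pole (1 + j377·0.001) = 1 + j0.377 → |·| ≈ 1.0687, ∠ ≈ 20.66°
|L| = 0.02 · 1 / (1.0687) ≈ 0.018714
Gain = 20 log₁₀(0.018714) ≈ -34.56 dB
∠L = (0°) − (20.66°) = -20.66°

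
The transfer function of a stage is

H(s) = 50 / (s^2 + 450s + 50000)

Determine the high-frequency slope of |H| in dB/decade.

-40 dB/decade

Each pole contributes −20 dB/decade at high frequency; each zero contributes +20 dB/decade.
Net: 0 zero(s) − 2 pole(s) → -40 dB/decade.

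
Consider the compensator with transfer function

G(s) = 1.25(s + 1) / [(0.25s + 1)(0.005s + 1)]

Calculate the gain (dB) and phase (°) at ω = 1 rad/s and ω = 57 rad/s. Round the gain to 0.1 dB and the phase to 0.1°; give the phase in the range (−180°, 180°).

At ω = 1 rad/s:
zero (1 + j1·1) = 1 + j1 → |·| ≈ 1.4142, ∠ ≈ 45.00°
pole (1 + j1·0.25) = 1 + j0.25 → |·| ≈ 1.0308, ∠ ≈ 14.04°
pole (1 + j1·0.005) = 1 + j0.005 → |·| ≈ 1, ∠ ≈ 0.29°
|G| = 1.25 · 1.4142 / (1.0308 · 1) ≈ 1.7149
Gain = 20 log₁₀(1.7149) ≈ 4.68 dB
∠G = (45.00°) − (14.04° + 0.29°) = 30.67°

At ω = 57 rad/s:
zero (1 + j57·1) = 1 + j57 → |·| ≈ 57.009, ∠ ≈ 88.99°
pole (1 + j57·0.25) = 1 + j14.25 → |·| ≈ 14.285, ∠ ≈ 85.99°
pole (1 + j57·0.005) = 1 + j0.285 → |·| ≈ 1.0398, ∠ ≈ 15.91°
|G| = 1.25 · 57.009 / (14.285 · 1.0398) ≈ 4.7976
Gain = 20 log₁₀(4.7976) ≈ 13.62 dB
∠G = (88.99°) − (85.99° + 15.91°) = -12.91°

ω = 1: 4.7 dB, 30.7°; ω = 57: 13.6 dB, -12.9°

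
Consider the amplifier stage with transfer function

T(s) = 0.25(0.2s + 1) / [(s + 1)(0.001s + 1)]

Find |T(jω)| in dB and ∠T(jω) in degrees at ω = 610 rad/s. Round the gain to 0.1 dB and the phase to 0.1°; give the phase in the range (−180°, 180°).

-27.4 dB, -31.8°

At ω = 610 rad/s:
zero (1 + j610·0.2) = 1 + j122 → |·| ≈ 122, ∠ ≈ 89.53°
pole (1 + j610·1) = 1 + j610 → |·| ≈ 610, ∠ ≈ 89.91°
pole (1 + j610·0.001) = 1 + j0.61 → |·| ≈ 1.1714, ∠ ≈ 31.38°
|T| = 0.25 · 122 / (610 · 1.1714) ≈ 0.042684
Gain = 20 log₁₀(0.042684) ≈ -27.39 dB
∠T = (89.53°) − (89.91° + 31.38°) = -31.76°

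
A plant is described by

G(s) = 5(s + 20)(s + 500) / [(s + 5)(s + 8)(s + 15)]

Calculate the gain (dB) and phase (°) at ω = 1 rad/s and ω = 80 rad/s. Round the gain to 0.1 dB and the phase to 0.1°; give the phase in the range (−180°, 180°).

At s = jω = j1:
zero (s+20): 20 + j1 → |·| = √(20²+1²) = √401 ≈ 20.025, ∠ = arctan(1/20) ≈ 2.86°
zero (s+500): 500 + j1 → |·| = √(500²+1²) = √250001 ≈ 500, ∠ = arctan(1/500) ≈ 0.11°
pole (s+5): 5 + j1 → |·| = √(5²+1²) = √26 ≈ 5.099, ∠ = arctan(1/5) ≈ 11.31°
pole (s+8): 8 + j1 → |·| = √(8²+1²) = √65 ≈ 8.0623, ∠ = arctan(1/8) ≈ 7.13°
pole (s+15): 15 + j1 → |·| = √(15²+1²) = √226 ≈ 15.033, ∠ = arctan(1/15) ≈ 3.81°
|G| = 5 · 10012 / 618 ≈ 81.003
Gain = 20 log₁₀(81.003) ≈ 38.17 dB
∠G = 2.97° − 22.25° = -19.28°

At s = jω = j80:
zero (s+20): 20 + j80 → |·| = √(20²+80²) = √6800 ≈ 82.462, ∠ = arctan(80/20) ≈ 75.96°
zero (s+500): 500 + j80 → |·| = √(500²+80²) = √256400 ≈ 506.36, ∠ = arctan(80/500) ≈ 9.09°
pole (s+5): 5 + j80 → |·| = √(5²+80²) = √6425 ≈ 80.156, ∠ = arctan(80/5) ≈ 86.42°
pole (s+8): 8 + j80 → |·| = √(8²+80²) = √6464 ≈ 80.399, ∠ = arctan(80/8) ≈ 84.29°
pole (s+15): 15 + j80 → |·| = √(15²+80²) = √6625 ≈ 81.394, ∠ = arctan(80/15) ≈ 79.38°
|G| = 5 · 41755 / 5.2454e+05 ≈ 0.39802
Gain = 20 log₁₀(0.39802) ≈ -8.00 dB
∠G = 85.05° − 250.09° = -165.04°

ω = 1: 38.2 dB, -19.3°; ω = 80: -8.0 dB, -165.0°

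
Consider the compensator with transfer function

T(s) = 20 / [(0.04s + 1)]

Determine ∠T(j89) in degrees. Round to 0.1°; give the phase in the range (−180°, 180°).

-74.3°

At ω = 89 rad/s:
pole (1 + j89·0.04) = 1 + j3.56 → |·| ≈ 3.6978, ∠ ≈ 74.31°
∠T = (0°) − (74.31°) = -74.31°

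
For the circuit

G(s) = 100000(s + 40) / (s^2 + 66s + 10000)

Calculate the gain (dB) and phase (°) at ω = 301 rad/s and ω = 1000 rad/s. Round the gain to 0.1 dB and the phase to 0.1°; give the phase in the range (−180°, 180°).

ω = 301: 51.3 dB, -83.7°; ω = 1000: 40.1 dB, -88.5°

At s = jω = j301:
zero (s+40): 40 + j301 → |·| = √(40²+301²) = √92201 ≈ 303.65, ∠ = arctan(301/40) ≈ 82.43°
quadratic: (j301)² + 66·j301 + 10000 = -80601 + j19866 → |·| ≈ 83013, ∠ ≈ 166.15°
|G| = 100000 · 303.65 / 83013 ≈ 365.79
Gain = 20 log₁₀(365.79) ≈ 51.26 dB
∠G = 82.43° − 166.15° = -83.72°

At s = jω = j1000:
zero (s+40): 40 + j1000 → |·| = √(40²+1000²) = √1001600 ≈ 1000.8, ∠ = arctan(1000/40) ≈ 87.71°
quadratic: (j1000)² + 66·j1000 + 10000 = -990000 + j66000 → |·| ≈ 9.922e+05, ∠ ≈ 176.19°
|G| = 100000 · 1000.8 / 9.922e+05 ≈ 100.87
Gain = 20 log₁₀(100.87) ≈ 40.08 dB
∠G = 87.71° − 176.19° = -88.48°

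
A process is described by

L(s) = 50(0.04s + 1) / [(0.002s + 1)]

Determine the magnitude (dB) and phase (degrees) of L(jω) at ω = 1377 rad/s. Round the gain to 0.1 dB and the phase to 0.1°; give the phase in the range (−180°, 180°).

59.5 dB, 18.9°

At ω = 1377 rad/s:
zero (1 + j1377·0.04) = 1 + j55.08 → |·| ≈ 55.089, ∠ ≈ 88.96°
pole (1 + j1377·0.002) = 1 + j2.754 → |·| ≈ 2.9299, ∠ ≈ 70.04°
|L| = 50 · 55.089 / (2.9299) ≈ 940.12
Gain = 20 log₁₀(940.12) ≈ 59.46 dB
∠L = (88.96°) − (70.04°) = 18.92°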